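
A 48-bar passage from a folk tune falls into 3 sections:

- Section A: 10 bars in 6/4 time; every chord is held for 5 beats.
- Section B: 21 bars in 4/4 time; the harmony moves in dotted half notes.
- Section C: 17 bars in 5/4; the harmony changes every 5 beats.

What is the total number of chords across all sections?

57 chords

A: 10·6 = 60 beats, 60/5 = 12 chords.
B: 21·4 = 84 beats, 84/3 = 28 chords.
C: 17·5 = 85 beats, 85/5 = 17 chords.
Total: 12 + 28 + 17 = 57.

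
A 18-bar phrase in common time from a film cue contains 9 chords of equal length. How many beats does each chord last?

18 bars × 4 beats/bar = 72 beats total.
72 beats ÷ 9 chords = 8 beats per chord.

8 beats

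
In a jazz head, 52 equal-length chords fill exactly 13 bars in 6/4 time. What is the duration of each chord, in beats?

13 bars × 6 beats/bar = 78 beats total.
78 beats ÷ 52 chords = 1.5 beats per chord.
(That is a dotted quarter note.)

1.5 beats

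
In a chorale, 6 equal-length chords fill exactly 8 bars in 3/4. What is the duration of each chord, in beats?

4 beats

8 bars × 3 beats/bar = 24 beats total.
24 beats ÷ 6 chords = 4 beats per chord.
(That is a whole note.)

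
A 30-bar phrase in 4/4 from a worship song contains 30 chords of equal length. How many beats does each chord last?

4 beats

30 bars × 4 beats/bar = 120 beats total.
120 beats ÷ 30 chords = 4 beats per chord.
(That is a whole note.)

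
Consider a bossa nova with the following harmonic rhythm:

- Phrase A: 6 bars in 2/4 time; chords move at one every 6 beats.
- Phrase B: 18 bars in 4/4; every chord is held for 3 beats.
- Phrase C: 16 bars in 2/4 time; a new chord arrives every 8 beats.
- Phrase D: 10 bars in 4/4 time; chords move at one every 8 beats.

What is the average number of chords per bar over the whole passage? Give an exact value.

0.7 chords per bar

A: 6 × 2 = 12 beats ÷ 6 = 2 chords.
B: 18 × 4 = 72 beats ÷ 3 = 24 chords.
C: 16 × 2 = 32 beats ÷ 8 = 4 chords.
D: 10 × 4 = 40 beats ÷ 8 = 5 chords.
Overall: 35 chords over 50 bars → 35/50 = 0.7 chords per bar.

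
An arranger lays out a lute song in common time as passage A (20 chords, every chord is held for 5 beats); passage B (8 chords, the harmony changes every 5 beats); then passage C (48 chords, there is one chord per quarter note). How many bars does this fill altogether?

47 bars

A: 20 × 5 = 100 beats = 25 bars.
B: 8 × 5 = 40 beats = 10 bars.
C: 48 × 1 = 48 beats = 12 bars.
Total: 25 + 10 + 12 = 47 bars.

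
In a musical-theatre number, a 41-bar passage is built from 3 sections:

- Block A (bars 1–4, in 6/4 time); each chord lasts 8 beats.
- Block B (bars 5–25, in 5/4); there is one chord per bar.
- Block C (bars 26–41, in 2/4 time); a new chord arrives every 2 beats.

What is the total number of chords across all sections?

A has 24 beats and chords last 8 each, so 3 chords.
B has 105 beats and chords last 5 each, so 21 chords.
C has 32 beats and chords last 2 each, so 16 chords.
Total: 3 + 21 + 16 = 40.

40 chords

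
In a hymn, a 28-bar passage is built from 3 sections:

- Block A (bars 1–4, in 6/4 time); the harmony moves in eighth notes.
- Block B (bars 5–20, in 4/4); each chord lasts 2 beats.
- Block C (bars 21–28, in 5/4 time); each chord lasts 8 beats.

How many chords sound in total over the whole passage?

A: 4·6 = 24 beats, 24/0.5 = 48 chords.
B: 16·4 = 64 beats, 64/2 = 32 chords.
C: 8·5 = 40 beats, 40/8 = 5 chords.
Total: 48 + 32 + 5 = 85.

85 chords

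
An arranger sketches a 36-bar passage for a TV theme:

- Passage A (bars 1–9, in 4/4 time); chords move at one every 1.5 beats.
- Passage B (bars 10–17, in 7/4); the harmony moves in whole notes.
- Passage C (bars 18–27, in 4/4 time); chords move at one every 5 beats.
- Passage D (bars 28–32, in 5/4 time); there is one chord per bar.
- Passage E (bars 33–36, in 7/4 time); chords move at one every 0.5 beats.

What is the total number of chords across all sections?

107 chords

A has 36 beats and chords last 1.5 each, so 24 chords.
B has 56 beats and chords last 4 each, so 14 chords.
C has 40 beats and chords last 5 each, so 8 chords.
D has 25 beats and chords last 5 each, so 5 chords.
E has 28 beats and chords last 0.5 each, so 56 chords.
Total: 24 + 14 + 8 + 5 + 56 = 107.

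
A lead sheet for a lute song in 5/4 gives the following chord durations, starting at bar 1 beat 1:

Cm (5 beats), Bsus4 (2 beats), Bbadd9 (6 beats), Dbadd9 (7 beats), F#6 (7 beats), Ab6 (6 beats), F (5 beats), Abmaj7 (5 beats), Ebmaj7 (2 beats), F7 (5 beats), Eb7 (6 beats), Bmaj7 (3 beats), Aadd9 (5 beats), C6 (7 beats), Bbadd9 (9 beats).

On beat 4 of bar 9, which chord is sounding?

Beat 4 of bar 9 is beat (9−1)×5 + 4 = 44 overall.
Running totals: Cm ends at 5, Bsus4 ends at 7, Bbadd9 ends at 13, Dbadd9 ends at 20, F#6 ends at 27, Ab6 ends at 33, F ends at 38, Abmaj7 ends at 43, Ebmaj7 ends at 45.
Beat 44 falls within Ebmaj7.

Ebmaj7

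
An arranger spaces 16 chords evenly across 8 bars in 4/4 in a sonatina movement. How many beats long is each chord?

8 bars × 4 beats/bar = 32 beats total.
32 beats ÷ 16 chords = 2 beats per chord.
(That is a half note.)

2 beats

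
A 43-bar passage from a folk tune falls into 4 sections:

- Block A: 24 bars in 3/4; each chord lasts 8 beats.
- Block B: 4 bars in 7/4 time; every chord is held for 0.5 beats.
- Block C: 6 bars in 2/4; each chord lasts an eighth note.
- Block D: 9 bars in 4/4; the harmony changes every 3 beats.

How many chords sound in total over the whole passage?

A: 24·3 = 72 beats, 72/8 = 9 chords.
B: 4·7 = 28 beats, 28/0.5 = 56 chords.
C: 6·2 = 12 beats, 12/0.5 = 24 chords.
D: 9·4 = 36 beats, 36/3 = 12 chords.
Total: 9 + 56 + 24 + 12 = 101.

101 chords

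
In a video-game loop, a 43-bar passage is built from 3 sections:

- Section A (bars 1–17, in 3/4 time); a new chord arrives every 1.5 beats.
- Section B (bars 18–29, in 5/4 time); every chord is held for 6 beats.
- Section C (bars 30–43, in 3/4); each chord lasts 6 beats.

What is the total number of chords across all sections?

A has 51 beats and chords last 1.5 each, so 34 chords.
B has 60 beats and chords last 6 each, so 10 chords.
C has 42 beats and chords last 6 each, so 7 chords.
Total: 34 + 10 + 7 = 51.

51 chords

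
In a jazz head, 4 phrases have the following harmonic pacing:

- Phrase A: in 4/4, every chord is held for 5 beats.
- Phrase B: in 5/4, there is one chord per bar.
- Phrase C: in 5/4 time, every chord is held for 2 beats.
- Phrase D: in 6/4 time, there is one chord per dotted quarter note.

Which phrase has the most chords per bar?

A: 4 beats/bar ÷ 5 beats/chord = 0.8 chords/bar.
B: 5 beats/bar ÷ 5 beats/chord = 1 chord/bar.
C: 5 beats/bar ÷ 2 beats/chord = 2.5 chords/bar.
D: 6 beats/bar ÷ 1.5 beats/chord = 4 chords/bar.
Fastest is D at 4 chords/bar.

Phrase D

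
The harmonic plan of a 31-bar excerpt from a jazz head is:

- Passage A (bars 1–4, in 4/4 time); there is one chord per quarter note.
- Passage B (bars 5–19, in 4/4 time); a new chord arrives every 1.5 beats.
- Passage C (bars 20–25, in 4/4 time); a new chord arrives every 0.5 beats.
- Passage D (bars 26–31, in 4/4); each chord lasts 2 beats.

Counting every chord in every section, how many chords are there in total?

A has 16 beats and chords last 1 each, so 16 chords.
B has 60 beats and chords last 1.5 each, so 40 chords.
C has 24 beats and chords last 0.5 each, so 48 chords.
D has 24 beats and chords last 2 each, so 12 chords.
Total: 16 + 40 + 48 + 12 = 116.

116 chords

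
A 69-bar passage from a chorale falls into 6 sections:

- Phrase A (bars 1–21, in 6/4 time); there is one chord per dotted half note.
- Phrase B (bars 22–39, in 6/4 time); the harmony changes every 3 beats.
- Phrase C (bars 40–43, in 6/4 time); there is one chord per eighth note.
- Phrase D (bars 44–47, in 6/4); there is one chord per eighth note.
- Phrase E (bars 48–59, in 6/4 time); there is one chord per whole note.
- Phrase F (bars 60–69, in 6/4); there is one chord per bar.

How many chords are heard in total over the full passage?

A has 126 beats and chords last 3 each, so 42 chords.
B has 108 beats and chords last 3 each, so 36 chords.
C has 24 beats and chords last 0.5 each, so 48 chords.
D has 24 beats and chords last 0.5 each, so 48 chords.
E has 72 beats and chords last 4 each, so 18 chords.
F has 60 beats and chords last 6 each, so 10 chords.
Total: 42 + 36 + 48 + 48 + 18 + 10 = 202.

202 chords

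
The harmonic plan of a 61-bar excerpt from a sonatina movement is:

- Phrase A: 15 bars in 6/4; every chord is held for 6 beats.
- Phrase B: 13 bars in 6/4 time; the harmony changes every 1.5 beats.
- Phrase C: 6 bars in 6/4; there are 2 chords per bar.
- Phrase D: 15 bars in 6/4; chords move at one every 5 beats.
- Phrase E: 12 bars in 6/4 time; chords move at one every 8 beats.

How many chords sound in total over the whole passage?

106 chords

A: 15 bars × 6 beats = 90 beats; 6 beats/chord → 15 chords.
B: 13 bars × 6 beats = 78 beats; 1.5 beats/chord → 52 chords.
C: 6 bars × 6 beats = 36 beats; 3 beats/chord → 12 chords.
D: 15 bars × 6 beats = 90 beats; 5 beats/chord → 18 chords.
E: 12 bars × 6 beats = 72 beats; 8 beats/chord → 9 chords.
Total: 15 + 52 + 12 + 18 + 9 = 106.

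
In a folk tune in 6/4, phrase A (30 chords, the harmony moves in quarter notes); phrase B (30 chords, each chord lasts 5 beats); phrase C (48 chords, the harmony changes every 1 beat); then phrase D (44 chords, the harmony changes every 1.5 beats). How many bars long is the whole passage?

A: 30 × 1 = 30 beats = 5 bars.
B: 30 × 5 = 150 beats = 25 bars.
C: 48 × 1 = 48 beats = 8 bars.
D: 44 × 1.5 = 66 beats = 11 bars.
Total: 5 + 25 + 8 + 11 = 49 bars.

49 bars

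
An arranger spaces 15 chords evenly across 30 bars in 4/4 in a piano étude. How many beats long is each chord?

8 beats

30 bars × 4 beats/bar = 120 beats total.
120 beats ÷ 15 chords = 8 beats per chord.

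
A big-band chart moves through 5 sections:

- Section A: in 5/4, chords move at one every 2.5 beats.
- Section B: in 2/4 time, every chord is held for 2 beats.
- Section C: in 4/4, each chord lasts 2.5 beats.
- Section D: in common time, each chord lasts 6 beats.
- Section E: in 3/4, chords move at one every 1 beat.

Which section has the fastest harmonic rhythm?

Section E

A: each chord is 2.5 beats in 5/4, so 2 per bar.
B: each chord is 2 beats in 2/4, so 1 per bar.
C: each chord is 2.5 beats in 4/4, so 1.6 per bar.
D: each chord is 6 beats in 4/4, so 2/3 per bar.
E: each chord is 1 beat in 3/4, so 3 per bar.
Fastest is E at 3 chords/bar.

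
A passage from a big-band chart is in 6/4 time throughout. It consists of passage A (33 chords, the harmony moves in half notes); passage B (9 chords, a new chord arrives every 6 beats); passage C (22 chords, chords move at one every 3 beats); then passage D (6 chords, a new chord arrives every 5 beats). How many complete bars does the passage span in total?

A: 33 × 2 = 66 beats = 11 bars.
B: 9 × 6 = 54 beats = 9 bars.
C: 22 × 3 = 66 beats = 11 bars.
D: 6 × 5 = 30 beats = 5 bars.
Total: 11 + 9 + 11 + 5 = 36 bars.

36 bars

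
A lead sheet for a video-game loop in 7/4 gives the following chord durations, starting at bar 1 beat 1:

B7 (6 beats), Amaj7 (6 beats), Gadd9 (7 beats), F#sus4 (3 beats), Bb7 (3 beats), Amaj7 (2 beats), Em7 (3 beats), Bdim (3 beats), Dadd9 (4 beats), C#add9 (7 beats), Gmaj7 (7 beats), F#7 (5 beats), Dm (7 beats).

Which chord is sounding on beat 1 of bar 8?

Gmaj7

Beat 1 of bar 8 is beat (8−1)×7 + 1 = 50 overall.
Running totals: B7 ends at 6, Amaj7 ends at 12, Gadd9 ends at 19, F#sus4 ends at 22, Bb7 ends at 25, Amaj7 ends at 27, Em7 ends at 30, Bdim ends at 33, Dadd9 ends at 37, C#add9 ends at 44, Gmaj7 ends at 51.
Beat 50 falls within Gmaj7.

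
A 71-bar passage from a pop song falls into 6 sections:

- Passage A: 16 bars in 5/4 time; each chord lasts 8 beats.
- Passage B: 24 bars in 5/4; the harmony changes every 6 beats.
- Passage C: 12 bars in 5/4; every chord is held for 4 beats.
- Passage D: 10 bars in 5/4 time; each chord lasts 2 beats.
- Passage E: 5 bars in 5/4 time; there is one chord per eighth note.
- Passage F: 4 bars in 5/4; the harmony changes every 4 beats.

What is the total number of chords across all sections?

125 chords

A has 80 beats and chords last 8 each, so 10 chords.
B has 120 beats and chords last 6 each, so 20 chords.
C has 60 beats and chords last 4 each, so 15 chords.
D has 50 beats and chords last 2 each, so 25 chords.
E has 25 beats and chords last 0.5 each, so 50 chords.
F has 20 beats and chords last 4 each, so 5 chords.
Total: 10 + 20 + 15 + 25 + 50 + 5 = 125.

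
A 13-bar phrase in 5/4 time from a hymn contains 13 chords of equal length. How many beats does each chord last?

13 bars × 5 beats/bar = 65 beats total.
65 beats ÷ 13 chords = 5 beats per chord.

5 beats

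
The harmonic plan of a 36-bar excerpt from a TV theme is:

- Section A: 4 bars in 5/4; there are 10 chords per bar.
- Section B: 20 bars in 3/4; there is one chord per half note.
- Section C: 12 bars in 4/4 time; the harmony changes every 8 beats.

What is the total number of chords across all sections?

A: 4·5 = 20 beats, 20/0.5 = 40 chords.
B: 20·3 = 60 beats, 60/2 = 30 chords.
C: 12·4 = 48 beats, 48/8 = 6 chords.
Total: 40 + 30 + 6 = 76.

76 chords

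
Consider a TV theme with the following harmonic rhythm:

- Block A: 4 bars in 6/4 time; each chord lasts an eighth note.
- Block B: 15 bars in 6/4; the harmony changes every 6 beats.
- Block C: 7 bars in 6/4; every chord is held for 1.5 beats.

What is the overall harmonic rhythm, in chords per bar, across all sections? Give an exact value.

3.5 chords per bar

A: 4 × 6 = 24 beats ÷ 0.5 = 48 chords.
B: 15 × 6 = 90 beats ÷ 6 = 15 chords.
C: 7 × 6 = 42 beats ÷ 1.5 = 28 chords.
Overall: 91 chords over 26 bars → 91/26 = 3.5 chords per bar.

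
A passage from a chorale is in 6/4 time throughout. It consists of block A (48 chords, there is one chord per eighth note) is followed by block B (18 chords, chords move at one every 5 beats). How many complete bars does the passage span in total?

A: 48 × 0.5 = 24 beats = 4 bars.
B: 18 × 5 = 90 beats = 15 bars.
Total: 4 + 15 = 19 bars.

19 bars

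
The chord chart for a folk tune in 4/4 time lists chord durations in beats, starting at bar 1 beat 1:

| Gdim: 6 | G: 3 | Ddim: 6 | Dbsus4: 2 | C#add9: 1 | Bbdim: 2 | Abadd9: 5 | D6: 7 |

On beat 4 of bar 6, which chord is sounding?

Beat 4 of bar 6 is beat (6−1)×4 + 4 = 24 overall.
Running totals: Gdim ends at 6, G ends at 9, Ddim ends at 15, Dbsus4 ends at 17, C#add9 ends at 18, Bbdim ends at 20, Abadd9 ends at 25.
Beat 24 falls within Abadd9.

Abadd9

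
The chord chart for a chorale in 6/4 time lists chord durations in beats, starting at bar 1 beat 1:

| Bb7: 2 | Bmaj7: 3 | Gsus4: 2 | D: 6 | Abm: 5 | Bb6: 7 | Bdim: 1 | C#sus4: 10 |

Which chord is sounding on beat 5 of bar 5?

Beat 5 of bar 5 is beat (5−1)×6 + 5 = 29 overall.
Running totals: Bb7 ends at 2, Bmaj7 ends at 5, Gsus4 ends at 7, D ends at 13, Abm ends at 18, Bb6 ends at 25, Bdim ends at 26, C#sus4 ends at 36.
Beat 29 falls within C#sus4.

C#sus4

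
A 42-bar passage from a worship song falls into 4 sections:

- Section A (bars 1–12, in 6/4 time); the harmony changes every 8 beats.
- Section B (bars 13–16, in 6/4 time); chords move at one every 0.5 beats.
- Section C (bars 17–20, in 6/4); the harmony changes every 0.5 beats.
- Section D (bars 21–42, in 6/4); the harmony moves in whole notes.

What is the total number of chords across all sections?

A: 12 bars × 6 beats = 72 beats; 8 beats/chord → 9 chords.
B: 4 bars × 6 beats = 24 beats; 0.5 beats/chord → 48 chords.
C: 4 bars × 6 beats = 24 beats; 0.5 beats/chord → 48 chords.
D: 22 bars × 6 beats = 132 beats; 4 beats/chord → 33 chords.
Total: 9 + 48 + 48 + 33 = 138.

138 chords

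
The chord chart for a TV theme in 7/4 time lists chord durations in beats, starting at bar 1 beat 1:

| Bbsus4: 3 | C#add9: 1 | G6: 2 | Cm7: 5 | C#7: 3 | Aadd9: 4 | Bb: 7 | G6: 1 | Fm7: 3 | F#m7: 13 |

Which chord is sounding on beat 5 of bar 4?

Beat 5 of bar 4 is beat (4−1)×7 + 5 = 26 overall.
Running totals: Bbsus4 ends at 3, C#add9 ends at 4, G6 ends at 6, Cm7 ends at 11, C#7 ends at 14, Aadd9 ends at 18, Bb ends at 25, G6 ends at 26.
Beat 26 falls within G6.

G6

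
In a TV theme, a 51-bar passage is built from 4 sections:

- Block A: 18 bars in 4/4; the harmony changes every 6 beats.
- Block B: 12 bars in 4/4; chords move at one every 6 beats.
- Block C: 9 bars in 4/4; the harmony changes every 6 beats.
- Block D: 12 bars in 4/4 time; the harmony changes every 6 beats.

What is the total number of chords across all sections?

A: 18·4 = 72 beats, 72/6 = 12 chords.
B: 12·4 = 48 beats, 48/6 = 8 chords.
C: 9·4 = 36 beats, 36/6 = 6 chords.
D: 12·4 = 48 beats, 48/6 = 8 chords.
Total: 12 + 8 + 6 + 8 = 34.

34 chords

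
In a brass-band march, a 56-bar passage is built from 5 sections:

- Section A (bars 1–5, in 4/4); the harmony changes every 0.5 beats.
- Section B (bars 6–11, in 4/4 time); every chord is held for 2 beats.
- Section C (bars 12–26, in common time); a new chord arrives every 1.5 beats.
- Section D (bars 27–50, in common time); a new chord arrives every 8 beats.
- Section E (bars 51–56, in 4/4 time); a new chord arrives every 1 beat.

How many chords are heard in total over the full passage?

A: 5 bars × 4 beats = 20 beats; 0.5 beats/chord → 40 chords.
B: 6 bars × 4 beats = 24 beats; 2 beats/chord → 12 chords.
C: 15 bars × 4 beats = 60 beats; 1.5 beats/chord → 40 chords.
D: 24 bars × 4 beats = 96 beats; 8 beats/chord → 12 chords.
E: 6 bars × 4 beats = 24 beats; 1 beat/chord → 24 chords.
Total: 40 + 12 + 40 + 12 + 24 = 128.

128 chords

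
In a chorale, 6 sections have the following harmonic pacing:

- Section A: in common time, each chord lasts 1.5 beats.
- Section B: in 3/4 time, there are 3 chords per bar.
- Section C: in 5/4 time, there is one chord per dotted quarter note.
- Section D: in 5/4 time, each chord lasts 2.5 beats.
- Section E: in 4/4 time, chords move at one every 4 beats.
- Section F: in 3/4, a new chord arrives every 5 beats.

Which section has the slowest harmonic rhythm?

Section F

A: 4/1.5 = 8/3 chords/bar.
B: 3/1 = 3 chords/bar.
C: 5/1.5 = 10/3 chords/bar.
D: 5/2.5 = 2 chords/bar.
E: 4/4 = 1 chord/bar.
F: 3/5 = 0.6 chords/bar.
Slowest is F at 0.6 chords/bar.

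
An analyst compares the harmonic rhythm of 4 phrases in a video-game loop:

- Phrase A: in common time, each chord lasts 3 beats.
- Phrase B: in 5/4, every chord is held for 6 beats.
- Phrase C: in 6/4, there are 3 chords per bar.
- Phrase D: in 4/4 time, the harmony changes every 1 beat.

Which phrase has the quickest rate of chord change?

Phrase D

A: each chord is 3 beats in 4/4, so 4/3 per bar.
B: each chord is 6 beats in 5/4, so 5/6 per bar.
C: each chord is 2 beats in 6/4, so 3 per bar.
D: each chord is 1 beat in 4/4, so 4 per bar.
Fastest is D at 4 chords/bar.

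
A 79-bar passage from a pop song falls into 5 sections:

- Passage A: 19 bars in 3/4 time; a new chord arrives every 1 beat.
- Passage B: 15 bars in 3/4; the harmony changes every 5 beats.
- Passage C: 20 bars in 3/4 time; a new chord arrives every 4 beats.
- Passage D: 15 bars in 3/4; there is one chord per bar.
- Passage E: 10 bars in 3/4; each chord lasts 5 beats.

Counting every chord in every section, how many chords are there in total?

A: 19 bars × 3 beats = 57 beats; 1 beat/chord → 57 chords.
B: 15 bars × 3 beats = 45 beats; 5 beats/chord → 9 chords.
C: 20 bars × 3 beats = 60 beats; 4 beats/chord → 15 chords.
D: 15 bars × 3 beats = 45 beats; 3 beats/chord → 15 chords.
E: 10 bars × 3 beats = 30 beats; 5 beats/chord → 6 chords.
Total: 57 + 9 + 15 + 15 + 6 = 102.

102 chords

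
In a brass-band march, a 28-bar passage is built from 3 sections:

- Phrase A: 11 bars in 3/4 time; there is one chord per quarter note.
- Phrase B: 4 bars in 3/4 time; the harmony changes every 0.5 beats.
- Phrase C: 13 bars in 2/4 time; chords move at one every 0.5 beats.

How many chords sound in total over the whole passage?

109 chords

A: 11 bars × 3 beats = 33 beats; 1 beat/chord → 33 chords.
B: 4 bars × 3 beats = 12 beats; 0.5 beats/chord → 24 chords.
C: 13 bars × 2 beats = 26 beats; 0.5 beats/chord → 52 chords.
Total: 33 + 24 + 52 = 109.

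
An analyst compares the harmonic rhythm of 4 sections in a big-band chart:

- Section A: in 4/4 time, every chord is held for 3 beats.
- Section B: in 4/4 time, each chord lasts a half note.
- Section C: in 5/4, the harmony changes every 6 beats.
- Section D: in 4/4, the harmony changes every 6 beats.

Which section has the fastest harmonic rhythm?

Section B

A: each chord is 3 beats in 4/4, so 4/3 per bar.
B: each chord is 2 beats in 4/4, so 2 per bar.
C: each chord is 6 beats in 5/4, so 5/6 per bar.
D: each chord is 6 beats in 4/4, so 2/3 per bar.
Fastest is B at 2 chords/bar.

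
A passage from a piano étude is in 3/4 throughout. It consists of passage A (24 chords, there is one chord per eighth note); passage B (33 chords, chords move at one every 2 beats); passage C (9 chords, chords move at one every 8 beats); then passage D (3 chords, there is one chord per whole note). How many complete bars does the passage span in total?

54 bars

A: 24 × 0.5 = 12 beats = 4 bars.
B: 33 × 2 = 66 beats = 22 bars.
C: 9 × 8 = 72 beats = 24 bars.
D: 3 × 4 = 12 beats = 4 bars.
Total: 4 + 22 + 24 + 4 = 54 bars.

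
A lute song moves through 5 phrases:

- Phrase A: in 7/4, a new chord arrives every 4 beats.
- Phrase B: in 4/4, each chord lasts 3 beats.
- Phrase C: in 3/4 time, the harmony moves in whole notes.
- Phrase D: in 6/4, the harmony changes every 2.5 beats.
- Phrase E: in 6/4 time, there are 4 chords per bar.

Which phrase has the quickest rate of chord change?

A: 7 beats/bar ÷ 4 beats/chord = 1.75 chords/bar.
B: 4 beats/bar ÷ 3 beats/chord = 4/3 chords/bar.
C: 3 beats/bar ÷ 4 beats/chord = 0.75 chords/bar.
D: 6 beats/bar ÷ 2.5 beats/chord = 2.4 chords/bar.
E: 6 beats/bar ÷ 1.5 beats/chord = 4 chords/bar.
Fastest is E at 4 chords/bar.

Phrase E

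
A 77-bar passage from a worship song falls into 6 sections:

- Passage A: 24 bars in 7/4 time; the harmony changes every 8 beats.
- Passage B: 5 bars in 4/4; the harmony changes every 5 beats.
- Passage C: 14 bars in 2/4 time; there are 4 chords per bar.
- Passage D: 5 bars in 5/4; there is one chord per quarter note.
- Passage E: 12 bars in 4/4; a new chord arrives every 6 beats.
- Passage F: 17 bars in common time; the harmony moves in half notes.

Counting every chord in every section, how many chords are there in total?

148 chords

A: 24·7 = 168 beats, 168/8 = 21 chords.
B: 5·4 = 20 beats, 20/5 = 4 chords.
C: 14·2 = 28 beats, 28/0.5 = 56 chords.
D: 5·5 = 25 beats, 25/1 = 25 chords.
E: 12·4 = 48 beats, 48/6 = 8 chords.
F: 17·4 = 68 beats, 68/2 = 34 chords.
Total: 21 + 4 + 56 + 25 + 8 + 34 = 148.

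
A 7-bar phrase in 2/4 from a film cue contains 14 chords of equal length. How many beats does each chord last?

7 bars × 2 beats/bar = 14 beats total.
14 beats ÷ 14 chords = 1 beats per chord.
(That is a quarter note.)

1 beat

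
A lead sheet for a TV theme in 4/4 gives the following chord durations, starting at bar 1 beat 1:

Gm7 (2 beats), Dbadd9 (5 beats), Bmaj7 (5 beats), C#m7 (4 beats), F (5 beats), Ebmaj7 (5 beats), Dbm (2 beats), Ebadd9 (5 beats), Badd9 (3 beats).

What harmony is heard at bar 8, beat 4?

Ebadd9

Beat 4 of bar 8 is beat (8−1)×4 + 4 = 32 overall.
Running totals: Gm7 ends at 2, Dbadd9 ends at 7, Bmaj7 ends at 12, C#m7 ends at 16, F ends at 21, Ebmaj7 ends at 26, Dbm ends at 28, Ebadd9 ends at 33.
Beat 32 falls within Ebadd9.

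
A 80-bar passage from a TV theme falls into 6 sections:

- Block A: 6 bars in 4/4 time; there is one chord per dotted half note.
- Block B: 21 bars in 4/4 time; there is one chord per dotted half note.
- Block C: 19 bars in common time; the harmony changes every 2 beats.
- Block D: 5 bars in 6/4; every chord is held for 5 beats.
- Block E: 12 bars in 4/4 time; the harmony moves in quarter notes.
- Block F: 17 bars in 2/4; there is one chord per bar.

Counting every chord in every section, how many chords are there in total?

145 chords

A has 24 beats and chords last 3 each, so 8 chords.
B has 84 beats and chords last 3 each, so 28 chords.
C has 76 beats and chords last 2 each, so 38 chords.
D has 30 beats and chords last 5 each, so 6 chords.
E has 48 beats and chords last 1 each, so 48 chords.
F has 34 beats and chords last 2 each, so 17 chords.
Total: 8 + 28 + 38 + 6 + 48 + 17 = 145.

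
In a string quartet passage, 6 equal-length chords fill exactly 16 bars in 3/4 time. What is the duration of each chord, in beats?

16 bars × 3 beats/bar = 48 beats total.
48 beats ÷ 6 chords = 8 beats per chord.

8 beats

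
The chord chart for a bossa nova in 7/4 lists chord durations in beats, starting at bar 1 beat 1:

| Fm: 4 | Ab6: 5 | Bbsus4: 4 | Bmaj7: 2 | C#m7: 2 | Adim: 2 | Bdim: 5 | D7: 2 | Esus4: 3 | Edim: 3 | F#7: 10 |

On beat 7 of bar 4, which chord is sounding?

Esus4

Beat 7 of bar 4 is beat (4−1)×7 + 7 = 28 overall.
Running totals: Fm ends at 4, Ab6 ends at 9, Bbsus4 ends at 13, Bmaj7 ends at 15, C#m7 ends at 17, Adim ends at 19, Bdim ends at 24, D7 ends at 26, Esus4 ends at 29.
Beat 28 falls within Esus4.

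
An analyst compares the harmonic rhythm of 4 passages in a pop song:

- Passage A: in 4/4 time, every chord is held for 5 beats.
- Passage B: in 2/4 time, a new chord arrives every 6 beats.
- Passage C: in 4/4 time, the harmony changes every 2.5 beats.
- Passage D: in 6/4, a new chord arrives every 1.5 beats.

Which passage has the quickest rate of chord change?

Passage D

A: 4/5 = 0.8 chords/bar.
B: 2/6 = 1/3 chords/bar.
C: 4/2.5 = 1.6 chords/bar.
D: 6/1.5 = 4 chords/bar.
Fastest is D at 4 chords/bar.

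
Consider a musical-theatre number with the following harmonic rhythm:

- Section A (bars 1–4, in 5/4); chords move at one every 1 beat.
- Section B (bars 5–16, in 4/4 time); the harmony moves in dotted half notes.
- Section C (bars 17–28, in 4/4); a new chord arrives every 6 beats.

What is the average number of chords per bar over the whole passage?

A: 4 bars of 5 beats is 20 beats; at 1 beat each that's 20 chords.
B: 12 bars of 4 beats is 48 beats; at 3 beats each that's 16 chords.
C: 12 bars of 4 beats is 48 beats; at 6 beats each that's 8 chords.
Overall: 44 chords over 28 bars → 44/28 = 11/7 chords per bar.

11/7 chords per bar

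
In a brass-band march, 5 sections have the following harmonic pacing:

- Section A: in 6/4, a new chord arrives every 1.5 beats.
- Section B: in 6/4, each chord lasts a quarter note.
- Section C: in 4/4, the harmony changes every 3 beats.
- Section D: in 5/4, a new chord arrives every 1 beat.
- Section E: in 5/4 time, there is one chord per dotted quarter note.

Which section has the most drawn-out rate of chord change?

A: each chord is 1.5 beats in 6/4, so 4 per bar.
B: each chord is 1 beat in 6/4, so 6 per bar.
C: each chord is 3 beats in 4/4, so 4/3 per bar.
D: each chord is 1 beat in 5/4, so 5 per bar.
E: each chord is 1.5 beats in 5/4, so 10/3 per bar.
Slowest is C at 4/3 chords/bar.

Section C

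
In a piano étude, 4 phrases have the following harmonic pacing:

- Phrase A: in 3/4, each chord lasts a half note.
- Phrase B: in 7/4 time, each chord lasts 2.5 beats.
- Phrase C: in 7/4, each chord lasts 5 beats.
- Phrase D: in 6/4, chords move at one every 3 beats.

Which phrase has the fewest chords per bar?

A: 3 beats/bar ÷ 2 beats/chord = 1.5 chords/bar.
B: 7 beats/bar ÷ 2.5 beats/chord = 2.8 chords/bar.
C: 7 beats/bar ÷ 5 beats/chord = 1.4 chords/bar.
D: 6 beats/bar ÷ 3 beats/chord = 2 chords/bar.
Slowest is C at 1.4 chords/bar.

Phrase C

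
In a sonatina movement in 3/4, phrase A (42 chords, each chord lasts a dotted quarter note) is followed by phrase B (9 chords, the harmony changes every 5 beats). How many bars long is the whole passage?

A: 42 × 1.5 = 63 beats = 21 bars.
B: 9 × 5 = 45 beats = 15 bars.
Total: 21 + 15 = 36 bars.

36 bars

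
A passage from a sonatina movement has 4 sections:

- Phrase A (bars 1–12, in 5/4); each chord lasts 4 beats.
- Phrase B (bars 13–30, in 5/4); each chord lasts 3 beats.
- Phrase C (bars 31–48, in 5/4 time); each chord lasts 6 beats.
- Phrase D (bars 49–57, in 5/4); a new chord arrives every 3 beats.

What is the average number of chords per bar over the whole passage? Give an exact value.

25/19 chords per bar

A: 12 bars of 5 beats is 60 beats; at 4 beats each that's 15 chords.
B: 18 bars of 5 beats is 90 beats; at 3 beats each that's 30 chords.
C: 18 bars of 5 beats is 90 beats; at 6 beats each that's 15 chords.
D: 9 bars of 5 beats is 45 beats; at 3 beats each that's 15 chords.
Overall: 75 chords over 57 bars → 75/57 = 25/19 chords per bar.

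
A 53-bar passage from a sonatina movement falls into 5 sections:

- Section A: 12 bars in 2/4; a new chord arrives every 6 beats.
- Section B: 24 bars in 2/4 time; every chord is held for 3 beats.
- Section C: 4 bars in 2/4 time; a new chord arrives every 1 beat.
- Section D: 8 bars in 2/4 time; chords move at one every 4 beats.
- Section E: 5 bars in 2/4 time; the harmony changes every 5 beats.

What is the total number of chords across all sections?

34 chords

A has 24 beats and chords last 6 each, so 4 chords.
B has 48 beats and chords last 3 each, so 16 chords.
C has 8 beats and chords last 1 each, so 8 chords.
D has 16 beats and chords last 4 each, so 4 chords.
E has 10 beats and chords last 5 each, so 2 chords.
Total: 4 + 16 + 8 + 4 + 2 = 34.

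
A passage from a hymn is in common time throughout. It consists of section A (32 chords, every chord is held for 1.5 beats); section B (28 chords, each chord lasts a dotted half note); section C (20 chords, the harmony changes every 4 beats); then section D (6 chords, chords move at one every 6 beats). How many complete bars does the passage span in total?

A: 32 × 1.5 = 48 beats = 12 bars.
B: 28 × 3 = 84 beats = 21 bars.
C: 20 × 4 = 80 beats = 20 bars.
D: 6 × 6 = 36 beats = 9 bars.
Total: 12 + 21 + 20 + 9 = 62 bars.

62 bars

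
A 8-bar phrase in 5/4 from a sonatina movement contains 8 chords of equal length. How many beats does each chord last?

5 beats

8 bars × 5 beats/bar = 40 beats total.
40 beats ÷ 8 chords = 5 beats per chord.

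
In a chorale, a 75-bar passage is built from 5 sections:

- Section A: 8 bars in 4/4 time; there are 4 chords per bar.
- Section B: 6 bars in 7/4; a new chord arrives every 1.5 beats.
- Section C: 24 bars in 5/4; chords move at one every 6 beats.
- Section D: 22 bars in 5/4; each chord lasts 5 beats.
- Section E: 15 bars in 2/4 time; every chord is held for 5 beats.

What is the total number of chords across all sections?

108 chords

A has 32 beats and chords last 1 each, so 32 chords.
B has 42 beats and chords last 1.5 each, so 28 chords.
C has 120 beats and chords last 6 each, so 20 chords.
D has 110 beats and chords last 5 each, so 22 chords.
E has 30 beats and chords last 5 each, so 6 chords.
Total: 32 + 28 + 20 + 22 + 6 = 108.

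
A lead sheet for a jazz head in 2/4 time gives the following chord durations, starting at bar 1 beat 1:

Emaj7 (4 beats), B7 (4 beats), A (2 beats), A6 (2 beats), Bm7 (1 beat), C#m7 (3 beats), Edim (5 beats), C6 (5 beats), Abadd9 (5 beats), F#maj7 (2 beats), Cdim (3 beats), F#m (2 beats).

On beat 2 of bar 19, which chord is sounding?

F#m

Beat 2 of bar 19 is beat (19−1)×2 + 2 = 38 overall.
Running totals: Emaj7 ends at 4, B7 ends at 8, A ends at 10, A6 ends at 12, Bm7 ends at 13, C#m7 ends at 16, Edim ends at 21, C6 ends at 26, Abadd9 ends at 31, F#maj7 ends at 33, Cdim ends at 36, F#m ends at 38.
Beat 38 falls within F#m.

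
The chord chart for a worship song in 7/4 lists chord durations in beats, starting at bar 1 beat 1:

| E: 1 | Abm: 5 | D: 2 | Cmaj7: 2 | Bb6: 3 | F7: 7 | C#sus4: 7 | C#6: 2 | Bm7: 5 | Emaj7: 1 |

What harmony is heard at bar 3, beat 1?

Beat 1 of bar 3 is beat (3−1)×7 + 1 = 15 overall.
Running totals: E ends at 1, Abm ends at 6, D ends at 8, Cmaj7 ends at 10, Bb6 ends at 13, F7 ends at 20.
Beat 15 falls within F7.

F7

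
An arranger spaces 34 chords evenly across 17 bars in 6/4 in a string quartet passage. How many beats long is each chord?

3 beats

17 bars × 6 beats/bar = 102 beats total.
102 beats ÷ 34 chords = 3 beats per chord.
(That is a dotted half note.)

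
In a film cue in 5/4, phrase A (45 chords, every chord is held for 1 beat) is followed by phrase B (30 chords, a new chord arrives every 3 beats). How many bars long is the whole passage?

27 bars

A: 45 × 1 = 45 beats = 9 bars.
B: 30 × 3 = 90 beats = 18 bars.
Total: 9 + 18 = 27 bars.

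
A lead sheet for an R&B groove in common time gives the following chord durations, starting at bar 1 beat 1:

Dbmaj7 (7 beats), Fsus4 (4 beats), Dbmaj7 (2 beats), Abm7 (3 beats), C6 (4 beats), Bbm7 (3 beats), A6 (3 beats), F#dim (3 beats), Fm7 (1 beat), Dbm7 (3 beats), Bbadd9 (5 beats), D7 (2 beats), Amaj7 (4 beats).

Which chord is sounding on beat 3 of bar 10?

Beat 3 of bar 10 is beat (10−1)×4 + 3 = 39 overall.
Running totals: Dbmaj7 ends at 7, Fsus4 ends at 11, Dbmaj7 ends at 13, Abm7 ends at 16, C6 ends at 20, Bbm7 ends at 23, A6 ends at 26, F#dim ends at 29, Fm7 ends at 30, Dbm7 ends at 33, Bbadd9 ends at 38, D7 ends at 40.
Beat 39 falls within D7.

D7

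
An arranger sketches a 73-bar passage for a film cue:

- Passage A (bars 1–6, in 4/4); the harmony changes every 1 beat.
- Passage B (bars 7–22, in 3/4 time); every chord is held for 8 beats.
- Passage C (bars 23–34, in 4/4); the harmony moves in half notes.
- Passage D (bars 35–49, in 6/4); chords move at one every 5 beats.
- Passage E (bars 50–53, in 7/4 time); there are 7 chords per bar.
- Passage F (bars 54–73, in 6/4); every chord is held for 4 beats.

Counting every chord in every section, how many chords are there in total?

A: 6·4 = 24 beats, 24/1 = 24 chords.
B: 16·3 = 48 beats, 48/8 = 6 chords.
C: 12·4 = 48 beats, 48/2 = 24 chords.
D: 15·6 = 90 beats, 90/5 = 18 chords.
E: 4·7 = 28 beats, 28/1 = 28 chords.
F: 20·6 = 120 beats, 120/4 = 30 chords.
Total: 24 + 6 + 24 + 18 + 28 + 30 = 130.

130 chords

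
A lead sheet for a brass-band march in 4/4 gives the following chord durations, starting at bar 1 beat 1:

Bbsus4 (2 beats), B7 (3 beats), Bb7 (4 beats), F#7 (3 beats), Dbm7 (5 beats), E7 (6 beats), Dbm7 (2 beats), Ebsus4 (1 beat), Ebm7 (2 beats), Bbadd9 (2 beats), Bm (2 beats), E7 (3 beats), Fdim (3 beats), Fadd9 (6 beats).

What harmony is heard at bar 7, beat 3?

Ebm7

Beat 3 of bar 7 is beat (7−1)×4 + 3 = 27 overall.
Running totals: Bbsus4 ends at 2, B7 ends at 5, Bb7 ends at 9, F#7 ends at 12, Dbm7 ends at 17, E7 ends at 23, Dbm7 ends at 25, Ebsus4 ends at 26, Ebm7 ends at 28.
Beat 27 falls within Ebm7.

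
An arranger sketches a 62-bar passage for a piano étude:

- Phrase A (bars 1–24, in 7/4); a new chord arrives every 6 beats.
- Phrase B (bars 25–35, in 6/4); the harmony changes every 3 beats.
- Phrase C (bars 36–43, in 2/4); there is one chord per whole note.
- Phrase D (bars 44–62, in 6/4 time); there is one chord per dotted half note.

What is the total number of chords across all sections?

A has 168 beats and chords last 6 each, so 28 chords.
B has 66 beats and chords last 3 each, so 22 chords.
C has 16 beats and chords last 4 each, so 4 chords.
D has 114 beats and chords last 3 each, so 38 chords.
Total: 28 + 22 + 4 + 38 = 92.

92 chords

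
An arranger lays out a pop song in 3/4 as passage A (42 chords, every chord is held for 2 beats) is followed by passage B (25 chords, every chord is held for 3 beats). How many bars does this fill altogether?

A: 42 × 2 = 84 beats = 28 bars.
B: 25 × 3 = 75 beats = 25 bars.
Total: 28 + 25 = 53 bars.

53 bars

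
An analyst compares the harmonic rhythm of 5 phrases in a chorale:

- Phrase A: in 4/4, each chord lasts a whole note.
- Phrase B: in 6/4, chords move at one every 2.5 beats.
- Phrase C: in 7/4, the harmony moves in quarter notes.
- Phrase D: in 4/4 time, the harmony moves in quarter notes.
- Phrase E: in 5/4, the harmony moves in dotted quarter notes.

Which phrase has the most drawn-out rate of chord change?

A: 4 beats/bar ÷ 4 beats/chord = 1 chord/bar.
B: 6 beats/bar ÷ 2.5 beats/chord = 2.4 chords/bar.
C: 7 beats/bar ÷ 1 beat/chord = 7 chords/bar.
D: 4 beats/bar ÷ 1 beat/chord = 4 chords/bar.
E: 5 beats/bar ÷ 1.5 beats/chord = 10/3 chords/bar.
Slowest is A at 1 chords/bar.

Phrase A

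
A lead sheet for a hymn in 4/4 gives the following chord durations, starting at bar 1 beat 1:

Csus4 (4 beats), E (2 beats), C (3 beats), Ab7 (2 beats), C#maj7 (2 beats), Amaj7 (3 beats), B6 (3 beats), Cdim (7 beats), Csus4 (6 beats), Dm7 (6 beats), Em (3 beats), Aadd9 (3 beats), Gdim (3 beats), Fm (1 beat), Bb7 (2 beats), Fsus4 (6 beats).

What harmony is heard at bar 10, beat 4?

Em

Beat 4 of bar 10 is beat (10−1)×4 + 4 = 40 overall.
Running totals: Csus4 ends at 4, E ends at 6, C ends at 9, Ab7 ends at 11, C#maj7 ends at 13, Amaj7 ends at 16, B6 ends at 19, Cdim ends at 26, Csus4 ends at 32, Dm7 ends at 38, Em ends at 41.
Beat 40 falls within Em.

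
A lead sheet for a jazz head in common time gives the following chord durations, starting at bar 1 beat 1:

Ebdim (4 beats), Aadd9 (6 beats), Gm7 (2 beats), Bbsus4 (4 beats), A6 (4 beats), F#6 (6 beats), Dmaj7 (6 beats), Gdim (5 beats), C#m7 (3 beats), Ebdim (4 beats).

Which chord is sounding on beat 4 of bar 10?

C#m7

Beat 4 of bar 10 is beat (10−1)×4 + 4 = 40 overall.
Running totals: Ebdim ends at 4, Aadd9 ends at 10, Gm7 ends at 12, Bbsus4 ends at 16, A6 ends at 20, F#6 ends at 26, Dmaj7 ends at 32, Gdim ends at 37, C#m7 ends at 40.
Beat 40 falls within C#m7.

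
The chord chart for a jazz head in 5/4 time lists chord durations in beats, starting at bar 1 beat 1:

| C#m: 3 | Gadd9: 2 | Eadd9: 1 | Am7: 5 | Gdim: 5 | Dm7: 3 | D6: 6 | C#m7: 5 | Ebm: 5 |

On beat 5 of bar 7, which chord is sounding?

Ebm

Beat 5 of bar 7 is beat (7−1)×5 + 5 = 35 overall.
Running totals: C#m ends at 3, Gadd9 ends at 5, Eadd9 ends at 6, Am7 ends at 11, Gdim ends at 16, Dm7 ends at 19, D6 ends at 25, C#m7 ends at 30, Ebm ends at 35.
Beat 35 falls within Ebm.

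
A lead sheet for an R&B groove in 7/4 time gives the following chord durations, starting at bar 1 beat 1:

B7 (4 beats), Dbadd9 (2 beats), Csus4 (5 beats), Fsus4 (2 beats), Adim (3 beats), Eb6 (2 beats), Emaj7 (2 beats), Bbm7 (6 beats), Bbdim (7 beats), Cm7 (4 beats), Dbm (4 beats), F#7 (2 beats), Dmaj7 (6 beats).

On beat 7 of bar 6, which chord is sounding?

F#7

Beat 7 of bar 6 is beat (6−1)×7 + 7 = 42 overall.
Running totals: B7 ends at 4, Dbadd9 ends at 6, Csus4 ends at 11, Fsus4 ends at 13, Adim ends at 16, Eb6 ends at 18, Emaj7 ends at 20, Bbm7 ends at 26, Bbdim ends at 33, Cm7 ends at 37, Dbm ends at 41, F#7 ends at 43.
Beat 42 falls within F#7.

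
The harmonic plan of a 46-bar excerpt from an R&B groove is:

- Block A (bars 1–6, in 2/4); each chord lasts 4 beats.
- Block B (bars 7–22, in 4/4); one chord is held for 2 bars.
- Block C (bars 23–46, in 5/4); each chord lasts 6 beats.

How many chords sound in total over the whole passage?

A: 6 bars × 2 beats = 12 beats; 4 beats/chord → 3 chords.
B: 16 bars × 4 beats = 64 beats; 8 beats/chord → 8 chords.
C: 24 bars × 5 beats = 120 beats; 6 beats/chord → 20 chords.
Total: 3 + 8 + 20 = 31.

31 chords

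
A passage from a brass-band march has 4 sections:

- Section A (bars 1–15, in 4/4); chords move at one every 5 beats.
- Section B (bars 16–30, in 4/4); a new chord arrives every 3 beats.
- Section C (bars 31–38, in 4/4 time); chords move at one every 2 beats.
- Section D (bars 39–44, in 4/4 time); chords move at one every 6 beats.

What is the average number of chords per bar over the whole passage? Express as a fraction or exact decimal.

13/11 chords per bar

A: 15 × 4 = 60 beats ÷ 5 = 12 chords.
B: 15 × 4 = 60 beats ÷ 3 = 20 chords.
C: 8 × 4 = 32 beats ÷ 2 = 16 chords.
D: 6 × 4 = 24 beats ÷ 6 = 4 chords.
Overall: 52 chords over 44 bars → 52/44 = 13/11 chords per bar.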